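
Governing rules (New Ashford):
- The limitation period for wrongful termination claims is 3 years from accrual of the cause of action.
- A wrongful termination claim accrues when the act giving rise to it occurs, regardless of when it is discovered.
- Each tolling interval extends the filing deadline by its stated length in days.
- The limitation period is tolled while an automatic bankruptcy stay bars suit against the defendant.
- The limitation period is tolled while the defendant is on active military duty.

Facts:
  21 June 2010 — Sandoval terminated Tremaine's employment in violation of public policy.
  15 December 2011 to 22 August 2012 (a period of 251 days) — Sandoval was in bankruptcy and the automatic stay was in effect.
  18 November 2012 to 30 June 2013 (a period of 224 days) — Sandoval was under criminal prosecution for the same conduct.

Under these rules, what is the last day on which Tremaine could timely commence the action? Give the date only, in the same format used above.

The limitation period began to run on 21 June 2010.
3 years from 21 June 2010 is 21 June 2013.
The automatic bankruptcy stay from 15 December 2011 to 22 August 2012 tolled the period for 251 days, extending the deadline to 27 February 2014.
No stated provision tolls the period for a criminal prosecution, so the interval from 18 November 2012 to 30 June 2013 has no effect on the deadline.

27 February 2014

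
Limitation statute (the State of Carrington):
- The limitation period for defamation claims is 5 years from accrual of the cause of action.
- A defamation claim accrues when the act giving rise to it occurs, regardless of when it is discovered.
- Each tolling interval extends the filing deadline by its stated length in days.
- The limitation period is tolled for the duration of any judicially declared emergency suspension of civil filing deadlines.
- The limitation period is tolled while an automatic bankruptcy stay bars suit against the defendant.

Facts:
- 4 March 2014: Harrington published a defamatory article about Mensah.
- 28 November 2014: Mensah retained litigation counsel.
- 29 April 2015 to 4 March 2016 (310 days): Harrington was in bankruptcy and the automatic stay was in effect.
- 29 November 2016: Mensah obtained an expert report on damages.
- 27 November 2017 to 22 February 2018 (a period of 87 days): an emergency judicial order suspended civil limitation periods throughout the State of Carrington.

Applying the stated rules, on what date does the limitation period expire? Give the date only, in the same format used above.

4 April 2020

The limitation period began to run on 4 March 2014.
The untolled deadline — 5 years after 4 March 2014 — is 4 March 2019.
The automatic bankruptcy stay from 29 April 2015 to 4 March 2016 tolled the period for 310 days, extending the deadline to 8 January 2020.
The period was tolled for 87 days by the emergency suspension of filing deadlines (27 November 2017 to 22 February 2018), pushing the deadline to 4 April 2020.
The other events in the timeline have no effect on the limitation period under the stated rules.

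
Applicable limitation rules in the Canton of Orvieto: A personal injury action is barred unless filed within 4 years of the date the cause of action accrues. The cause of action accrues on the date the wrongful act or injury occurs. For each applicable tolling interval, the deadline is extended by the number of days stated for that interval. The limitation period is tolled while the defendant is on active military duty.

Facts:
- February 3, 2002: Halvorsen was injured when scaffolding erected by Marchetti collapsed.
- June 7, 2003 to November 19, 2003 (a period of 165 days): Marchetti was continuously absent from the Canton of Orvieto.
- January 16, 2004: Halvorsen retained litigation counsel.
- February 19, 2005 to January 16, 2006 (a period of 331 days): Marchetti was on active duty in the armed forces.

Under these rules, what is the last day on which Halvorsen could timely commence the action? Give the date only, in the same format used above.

The cause of action accrued on February 3, 2002, the date of the act.
4 years from February 3, 2002 is February 3, 2006.
The defendant's active military service from February 19, 2005 to January 16, 2006 tolled the period for 331 days, extending the deadline to December 31, 2006.
No stated provision tolls the period for the defendant's absence, so the interval from June 7, 2003 to November 19, 2003 has no effect on the deadline.
Nothing else in the chronology tolls or restarts the period.

December 31, 2006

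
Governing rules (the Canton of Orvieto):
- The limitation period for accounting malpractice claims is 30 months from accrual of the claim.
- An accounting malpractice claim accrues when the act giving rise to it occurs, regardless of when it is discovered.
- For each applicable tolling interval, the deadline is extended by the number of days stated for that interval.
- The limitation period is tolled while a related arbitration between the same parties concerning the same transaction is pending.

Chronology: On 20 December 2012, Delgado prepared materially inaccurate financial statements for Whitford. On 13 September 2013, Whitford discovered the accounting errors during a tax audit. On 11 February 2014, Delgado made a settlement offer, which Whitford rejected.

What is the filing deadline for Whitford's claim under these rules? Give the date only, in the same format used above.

Because the rule ties accrual to occurrence, the claim accrued on 20 December 2012, not on the 13 September 2013 discovery date.
The untolled deadline — 30 months after 20 December 2012 — is 20 June 2015.
The other events in the timeline have no effect on the limitation period under the stated rules.

20 June 2015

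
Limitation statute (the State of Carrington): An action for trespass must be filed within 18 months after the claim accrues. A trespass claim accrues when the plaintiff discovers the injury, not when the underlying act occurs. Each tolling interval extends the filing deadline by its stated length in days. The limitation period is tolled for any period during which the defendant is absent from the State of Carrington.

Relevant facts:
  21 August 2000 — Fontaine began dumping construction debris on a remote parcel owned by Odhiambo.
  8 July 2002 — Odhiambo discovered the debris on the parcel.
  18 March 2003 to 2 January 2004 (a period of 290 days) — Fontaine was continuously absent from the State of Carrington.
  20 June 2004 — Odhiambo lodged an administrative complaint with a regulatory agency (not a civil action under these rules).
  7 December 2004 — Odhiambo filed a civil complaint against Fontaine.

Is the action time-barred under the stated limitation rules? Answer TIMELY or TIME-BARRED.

The claim did not accrue until Odhiambo discovered the injury on 8 July 2002; the 21 August 2000 act date does not start the clock under the stated rule.
18 months from 8 July 2002 is 8 January 2004.
Because the defendant's absence from the jurisdiction ran from 18 March 2003 to 2 January 2004, the deadline is extended by 290 days to 24 October 2004.
The other events in the timeline have no effect on the limitation period under the stated rules.
Odhiambo filed on 7 December 2004, after the 24 October 2004 deadline, so the action is time-barred.

TIME-BARRED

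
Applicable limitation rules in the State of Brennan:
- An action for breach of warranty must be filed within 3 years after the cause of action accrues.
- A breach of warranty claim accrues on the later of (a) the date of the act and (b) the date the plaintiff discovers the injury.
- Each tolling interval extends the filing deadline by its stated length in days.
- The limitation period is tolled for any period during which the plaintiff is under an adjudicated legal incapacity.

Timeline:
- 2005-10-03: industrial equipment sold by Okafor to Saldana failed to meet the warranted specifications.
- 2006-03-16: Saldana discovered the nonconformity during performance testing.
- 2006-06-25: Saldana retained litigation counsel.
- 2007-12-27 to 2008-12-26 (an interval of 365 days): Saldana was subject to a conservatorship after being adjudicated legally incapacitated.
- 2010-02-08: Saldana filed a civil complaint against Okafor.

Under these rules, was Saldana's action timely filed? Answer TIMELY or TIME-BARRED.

The claim accrued on 2006-03-16 — the later of the 2005-10-03 act and the 2006-03-16 discovery.
3 years from 2006-03-16 is 2009-03-16.
The period was tolled for 365 days by the plaintiff's legal incapacity (2007-12-27 to 2008-12-26), pushing the deadline to 2010-03-16.
Nothing else in the chronology tolls or restarts the period.
The 2010-02-08 filing precedes the 2010-03-16 deadline; the claim is timely.

TIMELY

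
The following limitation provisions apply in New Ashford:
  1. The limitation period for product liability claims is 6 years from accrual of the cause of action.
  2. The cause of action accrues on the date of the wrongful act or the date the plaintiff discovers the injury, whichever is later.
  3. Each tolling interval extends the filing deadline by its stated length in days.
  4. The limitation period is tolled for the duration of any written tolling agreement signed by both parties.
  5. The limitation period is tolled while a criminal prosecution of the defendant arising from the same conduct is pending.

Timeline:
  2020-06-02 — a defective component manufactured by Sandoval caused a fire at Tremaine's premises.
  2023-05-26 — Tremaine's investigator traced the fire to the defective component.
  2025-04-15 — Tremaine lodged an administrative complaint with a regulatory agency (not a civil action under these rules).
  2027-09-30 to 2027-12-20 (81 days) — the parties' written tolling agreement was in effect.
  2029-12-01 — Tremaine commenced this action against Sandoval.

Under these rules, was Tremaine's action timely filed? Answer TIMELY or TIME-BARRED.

TIME-BARRED

The claim accrued on 2023-05-26 — the later of the 2020-06-02 act and the 2023-05-26 discovery.
The untolled deadline — 6 years after 2023-05-26 — is 2029-05-26.
The written tolling agreement from 2027-09-30 to 2027-12-20 tolled the period for 81 days, extending the deadline to 2029-08-15.
Nothing else in the chronology tolls or restarts the period.
Filing on 2029-12-01 missed the 2029-08-15 deadline — the action is time-barred.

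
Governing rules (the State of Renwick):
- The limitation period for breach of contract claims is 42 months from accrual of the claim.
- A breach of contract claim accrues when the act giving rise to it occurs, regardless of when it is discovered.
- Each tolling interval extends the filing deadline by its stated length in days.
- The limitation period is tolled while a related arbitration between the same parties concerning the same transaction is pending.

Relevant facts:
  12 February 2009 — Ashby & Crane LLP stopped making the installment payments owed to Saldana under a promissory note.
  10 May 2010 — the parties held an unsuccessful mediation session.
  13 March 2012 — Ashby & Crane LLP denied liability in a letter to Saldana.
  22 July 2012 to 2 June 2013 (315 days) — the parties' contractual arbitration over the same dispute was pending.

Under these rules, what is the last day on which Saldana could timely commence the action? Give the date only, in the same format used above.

The limitation period began to run on 12 February 2009.
Adding the 42 months base period to 12 February 2009 gives a deadline of 12 August 2012, before any tolling.
The period was tolled for 315 days by the pending related arbitration (22 July 2012 to 2 June 2013), pushing the deadline to 23 June 2013.
The other events in the timeline have no effect on the limitation period under the stated rules.

23 June 2013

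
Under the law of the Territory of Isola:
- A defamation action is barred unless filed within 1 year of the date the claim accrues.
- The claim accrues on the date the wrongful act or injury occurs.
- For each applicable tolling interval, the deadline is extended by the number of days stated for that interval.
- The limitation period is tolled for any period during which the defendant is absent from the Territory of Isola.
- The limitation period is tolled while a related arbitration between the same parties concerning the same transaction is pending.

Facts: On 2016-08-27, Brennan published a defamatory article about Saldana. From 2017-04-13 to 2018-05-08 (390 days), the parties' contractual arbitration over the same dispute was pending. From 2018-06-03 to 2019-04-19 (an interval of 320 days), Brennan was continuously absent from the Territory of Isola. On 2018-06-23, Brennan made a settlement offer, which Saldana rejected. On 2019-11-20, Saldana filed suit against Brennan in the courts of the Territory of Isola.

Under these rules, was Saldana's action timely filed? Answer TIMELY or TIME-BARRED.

The claim accrued on 2016-08-27, when the wrongful act occurred.
1 year from 2016-08-27 is 2017-08-27.
The period was tolled for 390 days by the pending related arbitration (2017-04-13 to 2018-05-08), pushing the deadline to 2018-09-21.
The defendant's absence from the jurisdiction from 2018-06-03 to 2019-04-19 tolled the period for 320 days, extending the deadline to 2019-08-07.
The other events in the timeline have no effect on the limitation period under the stated rules.
The 2019-11-20 filing falls after the 2019-08-07 deadline; the claim is time-barred.

TIME-BARRED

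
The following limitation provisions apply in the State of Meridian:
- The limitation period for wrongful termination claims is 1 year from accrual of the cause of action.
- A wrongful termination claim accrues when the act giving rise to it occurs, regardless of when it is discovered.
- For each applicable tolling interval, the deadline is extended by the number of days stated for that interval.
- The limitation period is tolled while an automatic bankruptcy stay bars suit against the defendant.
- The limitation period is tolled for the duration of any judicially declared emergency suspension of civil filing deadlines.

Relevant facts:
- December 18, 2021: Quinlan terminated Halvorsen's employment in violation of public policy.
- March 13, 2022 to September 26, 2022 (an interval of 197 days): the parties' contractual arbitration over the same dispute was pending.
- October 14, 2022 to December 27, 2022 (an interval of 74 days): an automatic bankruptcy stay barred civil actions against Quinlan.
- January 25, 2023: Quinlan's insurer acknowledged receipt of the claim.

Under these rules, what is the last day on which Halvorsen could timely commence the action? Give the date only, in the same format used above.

March 2, 2023

The cause of action accrued on December 18, 2021, the date of the act.
Adding the 1 year base period to December 18, 2021 gives a deadline of December 18, 2022, before any tolling.
The period was tolled for 74 days by the automatic bankruptcy stay (October 14, 2022 to December 27, 2022), pushing the deadline to March 2, 2023.
No stated provision tolls the period for a pending arbitration, so the interval from March 13, 2022 to September 26, 2022 has no effect on the deadline.
The other events in the timeline have no effect on the limitation period under the stated rules.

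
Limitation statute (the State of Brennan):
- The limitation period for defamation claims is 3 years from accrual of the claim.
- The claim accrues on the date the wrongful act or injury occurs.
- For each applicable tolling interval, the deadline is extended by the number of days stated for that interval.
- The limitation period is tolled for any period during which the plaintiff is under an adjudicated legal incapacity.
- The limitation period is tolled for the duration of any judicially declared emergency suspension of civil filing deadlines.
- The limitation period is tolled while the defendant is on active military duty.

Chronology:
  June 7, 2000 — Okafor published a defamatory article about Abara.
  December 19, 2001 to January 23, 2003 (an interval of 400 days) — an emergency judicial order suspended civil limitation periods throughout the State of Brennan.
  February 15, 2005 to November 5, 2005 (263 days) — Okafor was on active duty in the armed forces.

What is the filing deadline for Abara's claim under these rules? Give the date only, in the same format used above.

July 11, 2004

The claim accrued on June 7, 2000, when the wrongful act occurred.
The untolled deadline — 3 years after June 7, 2000 — is June 7, 2003.
The emergency suspension of filing deadlines from December 19, 2001 to January 23, 2003 tolled the period for 400 days, extending the deadline to July 11, 2004.
The defendant's active military service from February 15, 2005 to November 5, 2005 began after the period had already run on July 11, 2004, so it has no tolling effect.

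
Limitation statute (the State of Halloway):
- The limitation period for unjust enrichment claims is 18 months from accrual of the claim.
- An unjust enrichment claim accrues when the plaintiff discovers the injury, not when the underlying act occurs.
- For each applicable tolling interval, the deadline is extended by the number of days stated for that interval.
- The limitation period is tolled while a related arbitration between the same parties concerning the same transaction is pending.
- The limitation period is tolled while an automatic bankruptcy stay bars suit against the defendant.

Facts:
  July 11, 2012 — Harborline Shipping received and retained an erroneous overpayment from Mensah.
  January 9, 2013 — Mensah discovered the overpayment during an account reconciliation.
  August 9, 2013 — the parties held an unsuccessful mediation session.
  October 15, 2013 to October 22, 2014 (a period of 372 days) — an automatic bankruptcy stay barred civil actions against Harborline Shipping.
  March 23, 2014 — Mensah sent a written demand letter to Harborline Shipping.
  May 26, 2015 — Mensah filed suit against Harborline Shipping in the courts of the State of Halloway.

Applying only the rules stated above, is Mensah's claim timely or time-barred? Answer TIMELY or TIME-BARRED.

TIMELY

The claim did not accrue until Mensah discovered the injury on January 9, 2013; the July 11, 2012 act date does not start the clock under the stated rule.
18 months from January 9, 2013 is July 9, 2014.
The automatic bankruptcy stay from October 15, 2013 to October 22, 2014 tolled the period for 372 days, extending the deadline to July 16, 2015.
None of the other events listed affects the running of the period under the stated rules.
The May 26, 2015 filing precedes the July 16, 2015 deadline; the claim is timely.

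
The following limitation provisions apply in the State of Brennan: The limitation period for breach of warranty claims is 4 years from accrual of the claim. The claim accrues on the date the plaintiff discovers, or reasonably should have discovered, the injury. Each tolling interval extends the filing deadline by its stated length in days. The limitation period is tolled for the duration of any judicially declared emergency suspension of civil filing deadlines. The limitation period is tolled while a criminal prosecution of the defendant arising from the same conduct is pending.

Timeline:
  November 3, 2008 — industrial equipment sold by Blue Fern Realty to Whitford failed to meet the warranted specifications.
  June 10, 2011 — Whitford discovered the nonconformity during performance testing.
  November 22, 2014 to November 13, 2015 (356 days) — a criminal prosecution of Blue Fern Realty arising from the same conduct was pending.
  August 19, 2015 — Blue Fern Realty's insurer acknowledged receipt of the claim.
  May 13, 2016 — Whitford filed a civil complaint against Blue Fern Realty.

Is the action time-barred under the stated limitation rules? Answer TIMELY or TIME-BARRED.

TIMELY

Accrual is tied to discovery, so the period began on June 10, 2011 rather than on November 3, 2008 when the act occurred.
4 years from June 10, 2011 is June 10, 2015.
The period was tolled for 356 days by the pending criminal prosecution (November 22, 2014 to November 13, 2015), pushing the deadline to May 31, 2016.
Nothing else in the chronology tolls or restarts the period.
The May 13, 2016 filing precedes the May 31, 2016 deadline; the claim is timely.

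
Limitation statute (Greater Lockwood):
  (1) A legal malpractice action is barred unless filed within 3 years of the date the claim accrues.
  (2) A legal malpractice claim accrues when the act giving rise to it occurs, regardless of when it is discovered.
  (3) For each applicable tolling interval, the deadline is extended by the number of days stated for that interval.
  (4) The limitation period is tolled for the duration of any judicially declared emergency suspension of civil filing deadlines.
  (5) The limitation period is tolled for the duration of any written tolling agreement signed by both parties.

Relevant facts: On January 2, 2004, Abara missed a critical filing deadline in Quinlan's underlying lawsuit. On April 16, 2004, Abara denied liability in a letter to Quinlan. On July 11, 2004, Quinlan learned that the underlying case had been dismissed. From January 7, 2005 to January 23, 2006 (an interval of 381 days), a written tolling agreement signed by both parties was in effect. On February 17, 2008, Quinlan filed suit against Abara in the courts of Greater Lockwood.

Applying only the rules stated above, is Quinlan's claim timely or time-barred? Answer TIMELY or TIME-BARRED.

Because the rule ties accrual to occurrence, the claim accrued on January 2, 2004, not on the July 11, 2004 discovery date.
3 years from January 2, 2004 is January 2, 2007.
The written tolling agreement from January 7, 2005 to January 23, 2006 tolled the period for 381 days, extending the deadline to January 18, 2008.
Nothing else in the chronology tolls or restarts the period.
The February 17, 2008 filing falls after the January 18, 2008 deadline; the claim is time-barred.

TIME-BARRED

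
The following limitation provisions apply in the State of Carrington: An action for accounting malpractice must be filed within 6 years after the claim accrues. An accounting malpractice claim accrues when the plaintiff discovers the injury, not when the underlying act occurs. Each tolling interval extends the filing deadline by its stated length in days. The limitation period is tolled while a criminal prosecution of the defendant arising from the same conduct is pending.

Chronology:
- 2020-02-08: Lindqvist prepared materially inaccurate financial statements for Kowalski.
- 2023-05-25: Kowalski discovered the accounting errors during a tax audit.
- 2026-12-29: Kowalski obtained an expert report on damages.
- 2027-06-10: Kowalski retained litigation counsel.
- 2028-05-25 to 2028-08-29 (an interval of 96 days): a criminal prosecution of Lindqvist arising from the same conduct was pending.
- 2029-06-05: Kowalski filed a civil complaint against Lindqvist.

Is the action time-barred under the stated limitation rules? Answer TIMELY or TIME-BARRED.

The claim did not accrue until Kowalski discovered the injury on 2023-05-25; the 2020-02-08 act date does not start the clock under the stated rule.
Adding the 6 years base period to 2023-05-25 gives a deadline of 2029-05-25, before any tolling.
Because the pending criminal prosecution ran from 2028-05-25 to 2028-08-29, the deadline is extended by 96 days to 2029-08-29.
None of the other events listed affects the running of the period under the stated rules.
Kowalski filed on 2029-06-05, before the 2029-08-29 deadline, so the action is timely.

TIMELY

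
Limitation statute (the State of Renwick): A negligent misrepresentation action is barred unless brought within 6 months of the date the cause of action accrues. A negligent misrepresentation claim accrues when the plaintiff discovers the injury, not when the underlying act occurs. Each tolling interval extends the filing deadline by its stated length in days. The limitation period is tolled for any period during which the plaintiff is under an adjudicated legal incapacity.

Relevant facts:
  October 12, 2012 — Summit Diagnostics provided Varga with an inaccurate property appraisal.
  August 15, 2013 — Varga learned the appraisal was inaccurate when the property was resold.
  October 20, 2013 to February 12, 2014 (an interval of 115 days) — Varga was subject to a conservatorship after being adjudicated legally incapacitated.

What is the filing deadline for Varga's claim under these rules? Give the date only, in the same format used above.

The claim did not accrue until Varga discovered the injury on August 15, 2013; the October 12, 2012 act date does not start the clock under the stated rule.
6 months from August 15, 2013 is February 15, 2014.
Because the plaintiff's legal incapacity ran from October 20, 2013 to February 12, 2014, the deadline is extended by 115 days to June 10, 2014.

June 10, 2014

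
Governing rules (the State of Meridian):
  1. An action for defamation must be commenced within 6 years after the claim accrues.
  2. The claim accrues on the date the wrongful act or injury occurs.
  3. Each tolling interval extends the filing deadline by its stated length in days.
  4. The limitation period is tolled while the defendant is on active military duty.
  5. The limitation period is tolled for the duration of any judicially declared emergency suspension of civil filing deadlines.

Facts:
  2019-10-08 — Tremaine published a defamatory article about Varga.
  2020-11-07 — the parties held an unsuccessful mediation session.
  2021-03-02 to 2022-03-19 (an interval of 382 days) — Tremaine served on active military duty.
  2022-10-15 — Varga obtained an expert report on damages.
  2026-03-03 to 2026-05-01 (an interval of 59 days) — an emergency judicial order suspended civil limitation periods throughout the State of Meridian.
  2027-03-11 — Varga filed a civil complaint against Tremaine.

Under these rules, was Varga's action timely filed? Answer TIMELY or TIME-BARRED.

TIME-BARRED

The claim accrued on 2019-10-08, the date of the act.
Adding the 6 years base period to 2019-10-08 gives a deadline of 2025-10-08, before any tolling.
The period was tolled for 382 days by the defendant's active military service (2021-03-02 to 2022-03-19), pushing the deadline to 2026-10-25.
The period was tolled for 59 days by the emergency suspension of filing deadlines (2026-03-03 to 2026-05-01), pushing the deadline to 2026-12-23.
The other events in the timeline have no effect on the limitation period under the stated rules.
Varga filed on 2027-03-11, after the 2026-12-23 deadline, so the action is time-barred.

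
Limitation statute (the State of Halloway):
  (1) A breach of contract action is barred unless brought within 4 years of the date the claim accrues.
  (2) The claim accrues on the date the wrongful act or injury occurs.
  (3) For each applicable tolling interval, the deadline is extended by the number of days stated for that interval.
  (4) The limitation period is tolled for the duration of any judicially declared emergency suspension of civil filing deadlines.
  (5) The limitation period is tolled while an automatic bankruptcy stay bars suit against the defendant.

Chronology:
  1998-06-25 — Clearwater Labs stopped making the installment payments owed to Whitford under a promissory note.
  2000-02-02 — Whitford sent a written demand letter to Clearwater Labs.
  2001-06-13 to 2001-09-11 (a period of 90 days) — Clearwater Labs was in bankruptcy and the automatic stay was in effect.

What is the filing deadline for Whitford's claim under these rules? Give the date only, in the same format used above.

The claim accrued on 1998-06-25, when the wrongful act occurred.
Adding the 4 years base period to 1998-06-25 gives a deadline of 2002-06-25, before any tolling.
Because the automatic bankruptcy stay ran from 2001-06-13 to 2001-09-11, the deadline is extended by 90 days to 2002-09-23.
The other events in the timeline have no effect on the limitation period under the stated rules.

2002-09-23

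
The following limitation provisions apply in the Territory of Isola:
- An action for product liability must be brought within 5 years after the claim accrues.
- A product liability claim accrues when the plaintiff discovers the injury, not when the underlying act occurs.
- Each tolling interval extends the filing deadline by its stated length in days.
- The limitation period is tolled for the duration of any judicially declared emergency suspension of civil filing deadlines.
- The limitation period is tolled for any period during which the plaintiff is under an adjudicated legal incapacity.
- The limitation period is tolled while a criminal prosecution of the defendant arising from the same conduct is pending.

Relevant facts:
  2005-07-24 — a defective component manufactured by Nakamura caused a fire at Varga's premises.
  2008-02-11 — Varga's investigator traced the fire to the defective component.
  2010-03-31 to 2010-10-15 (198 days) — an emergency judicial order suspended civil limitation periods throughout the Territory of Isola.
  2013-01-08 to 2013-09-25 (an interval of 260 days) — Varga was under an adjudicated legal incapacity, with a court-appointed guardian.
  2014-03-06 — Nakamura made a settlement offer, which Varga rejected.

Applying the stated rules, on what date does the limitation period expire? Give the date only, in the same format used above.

Under the discovery rule, the claim accrued on 2008-02-11, when Varga discovered the injury — not on the 2005-07-24 date of the underlying act.
Adding the 5 years base period to 2008-02-11 gives a deadline of 2013-02-11, before any tolling.
The emergency suspension of filing deadlines from 2010-03-31 to 2010-10-15 tolled the period for 198 days, extending the deadline to 2013-08-28.
The period was tolled for 260 days by the plaintiff's legal incapacity (2013-01-08 to 2013-09-25), pushing the deadline to 2014-05-15.
The other events in the timeline have no effect on the limitation period under the stated rules.

2014-05-15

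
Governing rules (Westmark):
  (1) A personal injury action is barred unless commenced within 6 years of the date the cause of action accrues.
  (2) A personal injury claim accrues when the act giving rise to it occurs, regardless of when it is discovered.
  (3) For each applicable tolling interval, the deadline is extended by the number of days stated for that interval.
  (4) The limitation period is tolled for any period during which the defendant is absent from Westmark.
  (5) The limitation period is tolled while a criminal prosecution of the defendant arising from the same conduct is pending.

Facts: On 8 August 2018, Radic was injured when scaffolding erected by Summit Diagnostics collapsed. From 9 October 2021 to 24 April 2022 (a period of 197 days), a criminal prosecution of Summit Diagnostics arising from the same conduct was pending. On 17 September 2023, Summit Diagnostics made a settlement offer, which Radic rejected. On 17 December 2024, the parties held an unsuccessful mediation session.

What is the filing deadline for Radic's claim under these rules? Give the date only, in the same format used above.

The cause of action accrued on 8 August 2018, the date of the act.
The untolled deadline — 6 years after 8 August 2018 — is 8 August 2024.
The pending criminal prosecution from 9 October 2021 to 24 April 2022 tolled the period for 197 days, extending the deadline to 21 February 2025.
Nothing else in the chronology tolls or restarts the period.

21 February 2025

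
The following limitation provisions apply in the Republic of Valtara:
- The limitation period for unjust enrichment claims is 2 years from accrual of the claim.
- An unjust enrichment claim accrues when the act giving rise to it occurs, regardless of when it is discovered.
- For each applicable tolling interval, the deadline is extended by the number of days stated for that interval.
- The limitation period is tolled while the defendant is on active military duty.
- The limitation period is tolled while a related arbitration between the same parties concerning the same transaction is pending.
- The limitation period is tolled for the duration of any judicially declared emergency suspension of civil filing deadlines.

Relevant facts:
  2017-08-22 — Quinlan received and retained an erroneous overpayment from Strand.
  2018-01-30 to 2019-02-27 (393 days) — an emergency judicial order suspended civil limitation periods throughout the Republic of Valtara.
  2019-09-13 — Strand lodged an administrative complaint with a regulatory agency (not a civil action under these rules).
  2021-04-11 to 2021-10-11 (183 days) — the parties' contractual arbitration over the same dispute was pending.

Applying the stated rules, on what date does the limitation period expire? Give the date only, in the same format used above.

2020-09-18

The limitation period began to run on 2017-08-22.
The untolled deadline — 2 years after 2017-08-22 — is 2019-08-22.
Because the emergency suspension of filing deadlines ran from 2018-01-30 to 2019-02-27, the deadline is extended by 393 days to 2020-09-18.
The pending related arbitration from 2021-04-11 to 2021-10-11 began after the period had already run on 2020-09-18, so it has no tolling effect.
None of the other events listed affects the running of the period under the stated rules.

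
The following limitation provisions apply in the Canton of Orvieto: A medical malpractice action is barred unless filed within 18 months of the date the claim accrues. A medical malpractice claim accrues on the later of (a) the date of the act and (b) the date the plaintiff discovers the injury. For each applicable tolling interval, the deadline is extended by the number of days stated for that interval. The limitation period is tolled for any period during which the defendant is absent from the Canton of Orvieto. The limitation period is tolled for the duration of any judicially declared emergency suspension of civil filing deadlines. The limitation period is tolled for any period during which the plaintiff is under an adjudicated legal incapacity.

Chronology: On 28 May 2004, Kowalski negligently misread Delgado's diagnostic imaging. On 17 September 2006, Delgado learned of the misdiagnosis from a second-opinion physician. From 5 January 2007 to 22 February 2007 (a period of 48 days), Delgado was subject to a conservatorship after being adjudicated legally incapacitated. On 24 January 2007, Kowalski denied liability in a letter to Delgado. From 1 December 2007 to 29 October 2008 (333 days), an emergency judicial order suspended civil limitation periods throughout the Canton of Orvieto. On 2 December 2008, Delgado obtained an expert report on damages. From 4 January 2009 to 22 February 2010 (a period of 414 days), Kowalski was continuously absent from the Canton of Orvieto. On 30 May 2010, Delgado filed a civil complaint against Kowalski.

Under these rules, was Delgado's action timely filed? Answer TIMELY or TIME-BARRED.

Because discovery on 17 September 2006 post-dates the 28 May 2004 act, accrual under the later-of rule falls on 17 September 2006.
The untolled deadline — 18 months after 17 September 2006 — is 17 March 2008.
The plaintiff's legal incapacity from 5 January 2007 to 22 February 2007 tolled the period for 48 days, extending the deadline to 4 May 2008.
The emergency suspension of filing deadlines from 1 December 2007 to 29 October 2008 tolled the period for 333 days, extending the deadline to 2 April 2009.
The defendant's absence from the jurisdiction from 4 January 2009 to 22 February 2010 tolled the period for 414 days, extending the deadline to 21 May 2010.
The other events in the timeline have no effect on the limitation period under the stated rules.
The 30 May 2010 filing falls after the 21 May 2010 deadline; the claim is time-barred.

TIME-BARRED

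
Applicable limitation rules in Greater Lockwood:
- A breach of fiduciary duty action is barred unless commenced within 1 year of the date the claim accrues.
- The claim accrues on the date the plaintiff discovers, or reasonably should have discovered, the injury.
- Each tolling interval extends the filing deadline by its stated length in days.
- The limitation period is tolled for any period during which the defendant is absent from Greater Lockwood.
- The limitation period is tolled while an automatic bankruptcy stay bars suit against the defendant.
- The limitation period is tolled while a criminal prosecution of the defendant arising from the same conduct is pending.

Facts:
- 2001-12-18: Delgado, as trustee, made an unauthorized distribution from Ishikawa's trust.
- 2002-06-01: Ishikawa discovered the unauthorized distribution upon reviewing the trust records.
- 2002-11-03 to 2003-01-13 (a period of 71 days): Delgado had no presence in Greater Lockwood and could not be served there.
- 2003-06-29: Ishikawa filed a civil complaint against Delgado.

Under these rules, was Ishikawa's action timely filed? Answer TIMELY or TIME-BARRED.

TIMELY

Accrual is tied to discovery, so the period began on 2002-06-01 rather than on 2001-12-18 when the act occurred.
The untolled deadline — 1 year after 2002-06-01 — is 2003-06-01.
Because the defendant's absence from the jurisdiction ran from 2002-11-03 to 2003-01-13, the deadline is extended by 71 days to 2003-08-11.
Filing on 2003-06-29 beat the 2003-08-11 deadline — the action is timely.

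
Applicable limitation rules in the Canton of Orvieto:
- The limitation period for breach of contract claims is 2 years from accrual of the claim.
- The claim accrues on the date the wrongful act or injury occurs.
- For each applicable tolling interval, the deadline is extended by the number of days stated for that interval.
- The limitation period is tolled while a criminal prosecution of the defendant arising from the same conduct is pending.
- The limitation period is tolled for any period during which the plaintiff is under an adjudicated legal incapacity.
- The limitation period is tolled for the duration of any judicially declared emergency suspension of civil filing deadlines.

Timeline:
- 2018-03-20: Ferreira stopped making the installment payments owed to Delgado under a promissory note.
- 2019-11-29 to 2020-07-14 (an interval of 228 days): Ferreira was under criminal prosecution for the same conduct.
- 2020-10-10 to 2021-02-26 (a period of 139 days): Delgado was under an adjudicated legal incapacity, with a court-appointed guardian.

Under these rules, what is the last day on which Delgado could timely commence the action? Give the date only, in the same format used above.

2021-03-22

The claim accrued on 2018-03-20, when the wrongful act occurred.
The untolled deadline — 2 years after 2018-03-20 — is 2020-03-20.
The pending criminal prosecution from 2019-11-29 to 2020-07-14 tolled the period for 228 days, extending the deadline to 2020-11-03.
The period was tolled for 139 days by the plaintiff's legal incapacity (2020-10-10 to 2021-02-26), pushing the deadline to 2021-03-22.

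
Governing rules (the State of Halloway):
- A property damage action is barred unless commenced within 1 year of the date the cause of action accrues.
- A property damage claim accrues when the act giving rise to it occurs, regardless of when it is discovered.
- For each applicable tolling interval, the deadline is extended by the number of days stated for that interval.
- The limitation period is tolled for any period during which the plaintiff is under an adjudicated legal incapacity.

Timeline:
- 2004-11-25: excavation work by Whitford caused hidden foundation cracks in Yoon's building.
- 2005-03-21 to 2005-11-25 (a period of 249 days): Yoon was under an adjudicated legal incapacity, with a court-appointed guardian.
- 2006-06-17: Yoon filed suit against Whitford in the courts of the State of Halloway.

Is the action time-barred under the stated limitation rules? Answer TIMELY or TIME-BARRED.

The claim accrued on 2004-11-25, when the wrongful act occurred.
Adding the 1 year base period to 2004-11-25 gives a deadline of 2005-11-25, before any tolling.
The plaintiff's legal incapacity from 2005-03-21 to 2005-11-25 tolled the period for 249 days, extending the deadline to 2006-08-01.
The 2006-06-17 filing precedes the 2006-08-01 deadline; the claim is timely.

TIMELY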